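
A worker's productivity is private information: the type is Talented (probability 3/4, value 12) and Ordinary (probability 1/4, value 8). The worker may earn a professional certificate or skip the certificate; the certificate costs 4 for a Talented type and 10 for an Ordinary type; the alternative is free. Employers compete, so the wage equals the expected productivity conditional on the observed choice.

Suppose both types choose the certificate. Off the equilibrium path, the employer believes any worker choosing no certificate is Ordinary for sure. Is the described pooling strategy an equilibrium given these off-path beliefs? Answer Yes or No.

No

On path, the employer holds the prior and pays 3/4·12 + 1/4·8 = 11. Off path (no certificate), believing Ordinary, it pays 8.
Talented: the certificate nets 11 − 4 = 7; no certificate nets 8. Talented would deviate.
Ordinary: the certificate nets 11 − 10 = 1; no certificate nets 8. Ordinary would deviate.
A type deviates, so pooling fails.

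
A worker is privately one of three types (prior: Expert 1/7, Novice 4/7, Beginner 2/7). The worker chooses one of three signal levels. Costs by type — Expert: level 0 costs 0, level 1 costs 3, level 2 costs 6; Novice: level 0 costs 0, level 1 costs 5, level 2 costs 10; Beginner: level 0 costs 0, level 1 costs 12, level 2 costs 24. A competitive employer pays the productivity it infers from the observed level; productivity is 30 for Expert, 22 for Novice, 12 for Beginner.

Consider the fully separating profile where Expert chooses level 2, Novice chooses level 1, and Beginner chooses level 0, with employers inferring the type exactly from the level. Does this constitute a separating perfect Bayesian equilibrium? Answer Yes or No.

Separating wages: level 2 → 30, level 1 → 22, level 0 → 12.
Expert (assigned level 2): level 0: 12 − 0 = 12; level 1: 22 − 3 = 19; level 2: 30 − 6 = 24. Expert stays.
Novice (assigned level 1): level 0: 12 − 0 = 12; level 1: 22 − 5 = 17; level 2: 30 − 10 = 20. Novice prefers level 2.
Beginner (assigned level 0): level 0: 12 − 0 = 12; level 1: 22 − 12 = 10; level 2: 30 − 24 = 6. Beginner stays.
At least one type deviates; the separating profile fails.

No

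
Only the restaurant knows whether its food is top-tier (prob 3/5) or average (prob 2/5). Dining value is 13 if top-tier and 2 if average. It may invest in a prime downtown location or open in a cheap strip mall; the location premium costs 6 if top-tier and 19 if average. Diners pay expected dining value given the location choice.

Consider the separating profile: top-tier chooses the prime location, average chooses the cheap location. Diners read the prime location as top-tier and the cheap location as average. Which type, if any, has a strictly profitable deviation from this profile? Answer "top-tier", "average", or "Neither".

Neither

The prime location pays 13; the cheap location pays 2.
top-tier: assigned the prime location, nets 13 − 6 = 7; deviating to the cheap location nets 2.
average: assigned the cheap location, nets 2; deviating to the prime location nets 13 − 19 = -6.
Both types strictly prefer their assigned action; no profitable deviation.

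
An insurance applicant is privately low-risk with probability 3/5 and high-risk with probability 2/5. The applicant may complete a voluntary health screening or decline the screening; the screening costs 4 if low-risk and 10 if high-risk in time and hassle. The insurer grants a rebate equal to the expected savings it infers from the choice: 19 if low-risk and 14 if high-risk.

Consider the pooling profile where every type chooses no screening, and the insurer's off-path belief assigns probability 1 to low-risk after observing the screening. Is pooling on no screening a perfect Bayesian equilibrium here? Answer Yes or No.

Yes

On path, the insurer holds the prior and pays 3/5·19 + 2/5·14 = 17. Off path (the screening), believing low-risk, it pays 19.
low-risk: no screening nets 17; the screening nets 19 − 4 = 15. low-risk stays.
high-risk: no screening nets 17; the screening nets 19 − 10 = 9. high-risk stays.
No type deviates, so pooling is sustained.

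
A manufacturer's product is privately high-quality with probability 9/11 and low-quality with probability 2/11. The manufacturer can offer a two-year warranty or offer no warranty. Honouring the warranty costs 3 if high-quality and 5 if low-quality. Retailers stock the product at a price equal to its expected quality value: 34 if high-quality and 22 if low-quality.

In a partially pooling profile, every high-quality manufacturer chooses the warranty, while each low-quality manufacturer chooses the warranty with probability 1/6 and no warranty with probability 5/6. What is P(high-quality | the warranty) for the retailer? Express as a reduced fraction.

27/28

P(the warranty) = (9/11)·1 + (2/11)·(1/6) = 28/33.
By Bayes' rule, P(high-quality | the warranty) = (9/11) / (28/33) = 27/28.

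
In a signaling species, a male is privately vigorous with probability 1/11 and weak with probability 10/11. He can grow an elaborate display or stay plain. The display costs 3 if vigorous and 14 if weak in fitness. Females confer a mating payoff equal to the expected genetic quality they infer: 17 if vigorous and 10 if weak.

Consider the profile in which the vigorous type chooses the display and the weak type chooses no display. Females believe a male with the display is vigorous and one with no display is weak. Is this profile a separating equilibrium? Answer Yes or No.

Yes

Under these beliefs, the display earns mating payoff 17 and no display earns mating payoff 10.
vigorous: the display nets 17 − 3 = 14; no display nets 10. vigorous prefers the display.
weak: the display nets 17 − 14 = 3; no display nets 10. weak prefers no display.
Neither type deviates, so the separating profile is an equilibrium.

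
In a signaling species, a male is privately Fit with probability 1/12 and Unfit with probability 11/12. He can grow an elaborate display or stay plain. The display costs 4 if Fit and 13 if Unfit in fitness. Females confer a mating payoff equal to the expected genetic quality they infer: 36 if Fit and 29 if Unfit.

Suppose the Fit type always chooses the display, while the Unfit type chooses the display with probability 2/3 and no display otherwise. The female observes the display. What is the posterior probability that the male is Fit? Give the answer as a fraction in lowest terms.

3/25

P(the display) = (1/12)·1 + (11/12)·(2/3) = 25/36.
By Bayes' rule, P(Fit | the display) = (1/12) / (25/36) = 3/25.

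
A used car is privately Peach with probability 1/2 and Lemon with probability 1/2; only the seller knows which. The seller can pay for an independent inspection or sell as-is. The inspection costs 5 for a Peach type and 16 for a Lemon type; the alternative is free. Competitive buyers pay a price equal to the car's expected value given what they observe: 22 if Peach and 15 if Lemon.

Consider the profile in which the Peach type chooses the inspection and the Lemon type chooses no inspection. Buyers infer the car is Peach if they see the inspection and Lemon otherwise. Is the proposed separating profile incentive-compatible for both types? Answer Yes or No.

Yes

Under these beliefs, the inspection earns price 22 and no inspection earns price 15.
Peach: the inspection nets 22 − 5 = 17; no inspection nets 15. Peach prefers the inspection.
Lemon: the inspection nets 22 − 16 = 6; no inspection nets 15. Lemon prefers no inspection.
Neither type deviates, so the separating profile is an equilibrium.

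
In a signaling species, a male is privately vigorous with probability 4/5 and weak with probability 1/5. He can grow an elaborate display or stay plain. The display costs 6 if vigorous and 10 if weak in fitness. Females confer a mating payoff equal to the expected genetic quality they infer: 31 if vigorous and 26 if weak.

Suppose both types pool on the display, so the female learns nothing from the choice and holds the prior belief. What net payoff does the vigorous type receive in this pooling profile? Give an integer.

24

Pooled mating payoff = 4/5·31 + 1/5·26 = 30.
vigorous pays cost 6 for the display, so net payoff = 30 − 6 = 24.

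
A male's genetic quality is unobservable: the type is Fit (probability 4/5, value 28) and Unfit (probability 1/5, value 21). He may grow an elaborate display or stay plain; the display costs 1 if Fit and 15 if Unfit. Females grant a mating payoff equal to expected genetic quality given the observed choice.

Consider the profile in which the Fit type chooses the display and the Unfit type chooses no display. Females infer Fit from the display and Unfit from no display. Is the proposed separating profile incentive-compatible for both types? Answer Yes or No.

Yes

Under these beliefs, the display earns mating payoff 28 and no display earns mating payoff 21.
Fit: the display nets 28 − 1 = 27; no display nets 21. Fit prefers the display.
Unfit: the display nets 28 − 15 = 13; no display nets 21. Unfit prefers no display.
Neither type deviates, so the separating profile is an equilibrium.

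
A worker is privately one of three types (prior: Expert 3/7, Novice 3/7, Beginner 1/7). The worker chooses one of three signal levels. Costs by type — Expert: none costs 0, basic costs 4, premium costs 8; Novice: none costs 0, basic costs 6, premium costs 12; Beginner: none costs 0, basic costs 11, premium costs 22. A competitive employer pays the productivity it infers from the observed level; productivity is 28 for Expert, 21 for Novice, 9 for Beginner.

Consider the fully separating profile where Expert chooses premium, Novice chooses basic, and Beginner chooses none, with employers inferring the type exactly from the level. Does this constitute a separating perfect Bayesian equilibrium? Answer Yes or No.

No

Separating wages: premium → 28, basic → 21, none → 9.
Expert (assigned premium): none: 9 − 0 = 9; basic: 21 − 4 = 17; premium: 28 − 8 = 20. Expert stays.
Novice (assigned basic): none: 9 − 0 = 9; basic: 21 − 6 = 15; premium: 28 − 12 = 16. Novice prefers premium.
Beginner (assigned none): none: 9 − 0 = 9; basic: 21 − 11 = 10; premium: 28 − 22 = 6. Beginner prefers basic.
At least one type deviates; the separating profile fails.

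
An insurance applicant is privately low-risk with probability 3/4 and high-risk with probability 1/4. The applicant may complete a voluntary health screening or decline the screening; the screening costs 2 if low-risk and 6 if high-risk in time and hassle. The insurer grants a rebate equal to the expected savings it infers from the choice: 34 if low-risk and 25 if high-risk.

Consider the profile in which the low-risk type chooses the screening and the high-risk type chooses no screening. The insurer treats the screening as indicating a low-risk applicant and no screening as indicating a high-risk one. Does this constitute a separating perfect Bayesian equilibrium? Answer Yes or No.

No

Under these beliefs, the screening earns rebate 34 and no screening earns rebate 25.
low-risk: the screening nets 34 − 2 = 32; no screening nets 25. low-risk prefers the screening.
high-risk: the screening nets 34 − 6 = 28; no screening nets 25. high-risk would deviate to the screening.
high-risk has a profitable deviation, so the profile is not an equilibrium.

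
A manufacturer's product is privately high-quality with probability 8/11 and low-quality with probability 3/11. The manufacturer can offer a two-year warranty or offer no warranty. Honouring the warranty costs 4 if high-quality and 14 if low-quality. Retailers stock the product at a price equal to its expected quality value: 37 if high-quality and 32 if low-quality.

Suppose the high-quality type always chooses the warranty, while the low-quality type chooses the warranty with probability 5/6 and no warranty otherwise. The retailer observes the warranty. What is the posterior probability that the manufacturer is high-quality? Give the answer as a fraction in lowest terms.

P(the warranty) = (8/11)·1 + (3/11)·(5/6) = 21/22.
By Bayes' rule, P(high-quality | the warranty) = (8/11) / (21/22) = 16/21.

16/21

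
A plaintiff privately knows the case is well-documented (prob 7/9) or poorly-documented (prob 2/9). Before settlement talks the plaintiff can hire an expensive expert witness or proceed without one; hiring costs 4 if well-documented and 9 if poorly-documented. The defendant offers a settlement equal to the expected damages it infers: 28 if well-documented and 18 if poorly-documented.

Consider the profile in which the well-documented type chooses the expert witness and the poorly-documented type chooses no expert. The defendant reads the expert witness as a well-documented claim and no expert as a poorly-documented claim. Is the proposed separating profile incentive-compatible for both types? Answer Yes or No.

Under these beliefs, the expert witness earns settlement 28 and no expert earns settlement 18.
well-documented: the expert witness nets 28 − 4 = 24; no expert nets 18. well-documented prefers the expert witness.
poorly-documented: the expert witness nets 28 − 9 = 19; no expert nets 18. poorly-documented would deviate to the expert witness.
poorly-documented has a profitable deviation, so the profile is not an equilibrium.

No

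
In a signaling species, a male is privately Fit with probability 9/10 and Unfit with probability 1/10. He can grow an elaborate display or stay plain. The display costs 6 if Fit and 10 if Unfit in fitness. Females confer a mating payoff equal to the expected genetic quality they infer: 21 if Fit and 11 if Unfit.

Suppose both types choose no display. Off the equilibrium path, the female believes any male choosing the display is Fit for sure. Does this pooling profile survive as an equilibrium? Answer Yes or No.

Yes

On path, the female holds the prior and pays 9/10·21 + 1/10·11 = 20. Off path (the display), believing Fit, it pays 21.
Fit: no display nets 20; the display nets 21 − 6 = 15. Fit stays.
Unfit: no display nets 20; the display nets 21 − 10 = 11. Unfit stays.
No type deviates, so pooling is sustained.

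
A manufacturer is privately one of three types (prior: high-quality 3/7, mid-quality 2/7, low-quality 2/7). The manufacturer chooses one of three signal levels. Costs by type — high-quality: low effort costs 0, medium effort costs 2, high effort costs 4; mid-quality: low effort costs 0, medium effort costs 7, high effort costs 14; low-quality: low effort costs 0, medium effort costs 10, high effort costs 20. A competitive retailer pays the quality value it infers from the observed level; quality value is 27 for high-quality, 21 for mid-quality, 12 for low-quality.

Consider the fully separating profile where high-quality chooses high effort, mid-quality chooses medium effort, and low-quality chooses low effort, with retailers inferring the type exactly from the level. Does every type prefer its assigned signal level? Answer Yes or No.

Separating prices: high effort → 27, medium effort → 21, low effort → 12.
high-quality (assigned high effort): low effort: 12 − 0 = 12; medium effort: 21 − 2 = 19; high effort: 27 − 4 = 23. high-quality stays.
mid-quality (assigned medium effort): low effort: 12 − 0 = 12; medium effort: 21 − 7 = 14; high effort: 27 − 14 = 13. mid-quality stays.
low-quality (assigned low effort): low effort: 12 − 0 = 12; medium effort: 21 − 10 = 11; high effort: 27 − 20 = 7. low-quality stays.
Every type prefers its assigned level; separation holds.

Yes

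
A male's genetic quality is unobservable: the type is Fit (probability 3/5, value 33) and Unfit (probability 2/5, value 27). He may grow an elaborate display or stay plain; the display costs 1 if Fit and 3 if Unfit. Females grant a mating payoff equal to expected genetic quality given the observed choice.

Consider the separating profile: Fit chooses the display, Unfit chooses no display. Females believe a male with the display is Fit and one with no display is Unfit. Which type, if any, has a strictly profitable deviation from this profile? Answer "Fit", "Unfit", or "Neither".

Unfit

The display pays 33; no display pays 27.
Fit: assigned the display, nets 33 − 1 = 32; deviating to no display nets 27.
Unfit: assigned no display, nets 27; deviating to the display nets 33 − 3 = 30.
The Unfit type gains 3 by deviating.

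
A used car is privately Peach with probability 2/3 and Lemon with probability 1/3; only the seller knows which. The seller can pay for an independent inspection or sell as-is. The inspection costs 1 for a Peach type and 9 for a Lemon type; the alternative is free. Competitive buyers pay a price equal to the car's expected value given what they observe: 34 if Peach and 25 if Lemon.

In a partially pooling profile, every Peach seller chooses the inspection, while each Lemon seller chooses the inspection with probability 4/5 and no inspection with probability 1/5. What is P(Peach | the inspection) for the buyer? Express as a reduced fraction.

P(the inspection) = (2/3)·1 + (1/3)·(4/5) = 14/15.
By Bayes' rule, P(Peach | the inspection) = (2/3) / (14/15) = 5/7.

5/7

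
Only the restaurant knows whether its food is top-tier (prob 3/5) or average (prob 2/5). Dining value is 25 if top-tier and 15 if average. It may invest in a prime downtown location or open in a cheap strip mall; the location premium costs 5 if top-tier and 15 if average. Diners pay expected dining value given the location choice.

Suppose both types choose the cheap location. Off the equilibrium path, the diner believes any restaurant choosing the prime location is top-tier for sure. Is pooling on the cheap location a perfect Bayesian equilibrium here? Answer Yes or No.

Yes

On path, the diner holds the prior and pays 3/5·25 + 2/5·15 = 21. Off path (the prime location), believing top-tier, it pays 25.
top-tier: the cheap location nets 21; the prime location nets 25 − 5 = 20. top-tier stays.
average: the cheap location nets 21; the prime location nets 25 − 15 = 10. average stays.
No type deviates, so pooling is sustained.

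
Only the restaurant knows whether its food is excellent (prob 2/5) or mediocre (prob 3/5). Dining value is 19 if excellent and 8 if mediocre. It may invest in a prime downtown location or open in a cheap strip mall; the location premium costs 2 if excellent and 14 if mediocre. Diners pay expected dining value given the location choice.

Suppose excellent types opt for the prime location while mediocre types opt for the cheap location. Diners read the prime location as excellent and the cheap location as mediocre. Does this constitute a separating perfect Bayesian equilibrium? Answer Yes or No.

Yes

Under these beliefs, the prime location earns price premium 19 and the cheap location earns price premium 8.
excellent: the prime location nets 19 − 2 = 17; the cheap location nets 8. excellent prefers the prime location.
mediocre: the prime location nets 19 − 14 = 5; the cheap location nets 8. mediocre prefers the cheap location.
Neither type deviates, so the separating profile is an equilibrium.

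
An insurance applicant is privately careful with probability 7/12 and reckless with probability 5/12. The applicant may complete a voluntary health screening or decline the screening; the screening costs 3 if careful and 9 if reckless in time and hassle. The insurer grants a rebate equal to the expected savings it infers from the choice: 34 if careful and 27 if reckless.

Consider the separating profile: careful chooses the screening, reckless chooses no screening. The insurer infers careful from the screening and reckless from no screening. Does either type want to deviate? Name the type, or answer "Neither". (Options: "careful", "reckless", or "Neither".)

The screening pays 34; no screening pays 27.
careful: assigned the screening, nets 34 − 3 = 31; deviating to no screening nets 27.
reckless: assigned no screening, nets 27; deviating to the screening nets 34 − 9 = 25.
Both types strictly prefer their assigned action; no profitable deviation.

Neither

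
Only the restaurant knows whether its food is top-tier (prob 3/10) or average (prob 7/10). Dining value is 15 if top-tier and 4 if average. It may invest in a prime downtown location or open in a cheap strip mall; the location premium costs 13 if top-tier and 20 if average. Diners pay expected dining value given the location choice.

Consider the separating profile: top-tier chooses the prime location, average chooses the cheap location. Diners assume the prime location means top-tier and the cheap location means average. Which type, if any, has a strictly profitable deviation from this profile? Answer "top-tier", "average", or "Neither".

The prime location pays 15; the cheap location pays 4.
top-tier: assigned the prime location, nets 15 − 13 = 2; deviating to the cheap location nets 4.
average: assigned the cheap location, nets 4; deviating to the prime location nets 15 − 20 = -5.
The top-tier type gains 2 by deviating.

top-tier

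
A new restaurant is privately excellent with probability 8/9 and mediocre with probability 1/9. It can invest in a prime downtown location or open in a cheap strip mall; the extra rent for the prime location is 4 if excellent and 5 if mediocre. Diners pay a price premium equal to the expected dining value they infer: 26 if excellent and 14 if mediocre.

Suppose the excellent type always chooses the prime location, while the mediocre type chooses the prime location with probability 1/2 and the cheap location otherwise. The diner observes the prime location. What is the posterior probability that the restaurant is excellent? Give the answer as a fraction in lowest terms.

P(the prime location) = (8/9)·1 + (1/9)·(1/2) = 17/18.
By Bayes' rule, P(excellent | the prime location) = (8/9) / (17/18) = 16/17.

16/17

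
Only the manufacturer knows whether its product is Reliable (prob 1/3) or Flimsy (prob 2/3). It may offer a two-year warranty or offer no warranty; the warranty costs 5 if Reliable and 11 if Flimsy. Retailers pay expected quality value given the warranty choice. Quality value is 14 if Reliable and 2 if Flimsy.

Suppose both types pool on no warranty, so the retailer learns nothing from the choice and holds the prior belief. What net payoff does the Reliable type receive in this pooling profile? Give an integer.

6

Pooled price = 1/3·14 + 2/3·2 = 6.
Reliable pays no cost for no warranty, so net payoff = 6.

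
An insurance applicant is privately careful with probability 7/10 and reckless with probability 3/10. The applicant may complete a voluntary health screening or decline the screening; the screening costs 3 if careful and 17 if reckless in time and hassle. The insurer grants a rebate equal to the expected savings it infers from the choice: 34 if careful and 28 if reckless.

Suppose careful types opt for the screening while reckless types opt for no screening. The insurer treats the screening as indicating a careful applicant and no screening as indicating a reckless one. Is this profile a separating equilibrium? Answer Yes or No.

Under these beliefs, the screening earns rebate 34 and no screening earns rebate 28.
careful: the screening nets 34 − 3 = 31; no screening nets 28. careful prefers the screening.
reckless: the screening nets 34 − 17 = 17; no screening nets 28. reckless prefers no screening.
Neither type deviates, so the separating profile is an equilibrium.

Yes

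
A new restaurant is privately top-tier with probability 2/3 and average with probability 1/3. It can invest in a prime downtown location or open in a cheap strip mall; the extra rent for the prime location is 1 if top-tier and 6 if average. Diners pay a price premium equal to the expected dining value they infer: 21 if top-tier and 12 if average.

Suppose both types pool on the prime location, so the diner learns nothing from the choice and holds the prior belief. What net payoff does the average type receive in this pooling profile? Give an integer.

12

Pooled price premium = 2/3·21 + 1/3·12 = 18.
average pays cost 6 for the prime location, so net payoff = 18 − 6 = 12.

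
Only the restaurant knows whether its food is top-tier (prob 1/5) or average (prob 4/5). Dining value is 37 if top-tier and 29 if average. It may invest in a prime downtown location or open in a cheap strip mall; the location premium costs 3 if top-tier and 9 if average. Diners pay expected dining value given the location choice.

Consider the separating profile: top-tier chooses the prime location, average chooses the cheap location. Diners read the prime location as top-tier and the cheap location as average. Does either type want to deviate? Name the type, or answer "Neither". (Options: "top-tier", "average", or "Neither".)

The prime location pays 37; the cheap location pays 29.
top-tier: assigned the prime location, nets 37 − 3 = 34; deviating to the cheap location nets 29.
average: assigned the cheap location, nets 29; deviating to the prime location nets 37 − 9 = 28.
Both types strictly prefer their assigned action; no profitable deviation.

Neither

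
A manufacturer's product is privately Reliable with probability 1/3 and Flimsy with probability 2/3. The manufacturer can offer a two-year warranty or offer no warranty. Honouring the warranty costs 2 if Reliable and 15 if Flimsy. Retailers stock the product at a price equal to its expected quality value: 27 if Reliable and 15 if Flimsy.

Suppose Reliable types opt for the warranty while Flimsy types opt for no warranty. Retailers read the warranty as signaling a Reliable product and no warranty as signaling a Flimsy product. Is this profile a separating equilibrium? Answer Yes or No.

Yes

Under these beliefs, the warranty earns price 27 and no warranty earns price 15.
Reliable: the warranty nets 27 − 2 = 25; no warranty nets 15. Reliable prefers the warranty.
Flimsy: the warranty nets 27 − 15 = 12; no warranty nets 15. Flimsy prefers no warranty.
Neither type deviates, so the separating profile is an equilibrium.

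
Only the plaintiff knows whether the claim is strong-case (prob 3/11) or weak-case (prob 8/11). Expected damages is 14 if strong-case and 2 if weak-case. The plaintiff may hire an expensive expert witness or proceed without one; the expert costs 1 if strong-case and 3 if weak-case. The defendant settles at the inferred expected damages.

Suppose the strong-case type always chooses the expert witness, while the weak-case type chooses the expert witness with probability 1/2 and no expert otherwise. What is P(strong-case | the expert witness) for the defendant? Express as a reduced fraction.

3/7

P(the expert witness) = (3/11)·1 + (8/11)·(1/2) = 7/11.
By Bayes' rule, P(strong-case | the expert witness) = (3/11) / (7/11) = 3/7.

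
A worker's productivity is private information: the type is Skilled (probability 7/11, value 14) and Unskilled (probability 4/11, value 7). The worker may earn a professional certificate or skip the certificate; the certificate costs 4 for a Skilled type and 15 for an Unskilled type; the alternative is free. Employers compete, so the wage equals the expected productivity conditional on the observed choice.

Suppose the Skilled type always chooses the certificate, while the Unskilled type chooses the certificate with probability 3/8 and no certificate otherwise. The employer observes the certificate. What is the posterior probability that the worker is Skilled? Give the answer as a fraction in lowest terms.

P(the certificate) = (7/11)·1 + (4/11)·(3/8) = 17/22.
By Bayes' rule, P(Skilled | the certificate) = (7/11) / (17/22) = 14/17.

14/17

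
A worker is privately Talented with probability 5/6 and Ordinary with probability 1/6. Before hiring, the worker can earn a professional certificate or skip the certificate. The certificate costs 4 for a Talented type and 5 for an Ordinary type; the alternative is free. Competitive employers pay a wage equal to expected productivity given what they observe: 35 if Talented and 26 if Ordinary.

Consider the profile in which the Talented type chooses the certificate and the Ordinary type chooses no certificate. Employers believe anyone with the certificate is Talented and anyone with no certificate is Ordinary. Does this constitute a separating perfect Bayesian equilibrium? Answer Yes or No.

Under these beliefs, the certificate earns wage 35 and no certificate earns wage 26.
Talented: the certificate nets 35 − 4 = 31; no certificate nets 26. Talented prefers the certificate.
Ordinary: the certificate nets 35 − 5 = 30; no certificate nets 26. Ordinary would deviate to the certificate.
Ordinary has a profitable deviation, so the profile is not an equilibrium.

No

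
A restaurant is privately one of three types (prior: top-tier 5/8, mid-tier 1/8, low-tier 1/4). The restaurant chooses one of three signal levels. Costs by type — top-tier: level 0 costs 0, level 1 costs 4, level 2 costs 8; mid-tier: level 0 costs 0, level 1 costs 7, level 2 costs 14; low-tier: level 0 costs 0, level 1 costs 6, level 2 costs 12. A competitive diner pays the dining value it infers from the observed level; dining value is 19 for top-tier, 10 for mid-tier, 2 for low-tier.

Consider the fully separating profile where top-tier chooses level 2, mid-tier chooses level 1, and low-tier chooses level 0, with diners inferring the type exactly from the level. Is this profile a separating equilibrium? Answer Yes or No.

No

Separating price premiums: level 2 → 19, level 1 → 10, level 0 → 2.
top-tier (assigned level 2): level 0: 2 − 0 = 2; level 1: 10 − 4 = 6; level 2: 19 − 8 = 11. top-tier stays.
mid-tier (assigned level 1): level 0: 2 − 0 = 2; level 1: 10 − 7 = 3; level 2: 19 − 14 = 5. mid-tier prefers level 2.
low-tier (assigned level 0): level 0: 2 − 0 = 2; level 1: 10 − 6 = 4; level 2: 19 − 12 = 7. low-tier prefers level 2.
At least one type deviates; the separating profile fails.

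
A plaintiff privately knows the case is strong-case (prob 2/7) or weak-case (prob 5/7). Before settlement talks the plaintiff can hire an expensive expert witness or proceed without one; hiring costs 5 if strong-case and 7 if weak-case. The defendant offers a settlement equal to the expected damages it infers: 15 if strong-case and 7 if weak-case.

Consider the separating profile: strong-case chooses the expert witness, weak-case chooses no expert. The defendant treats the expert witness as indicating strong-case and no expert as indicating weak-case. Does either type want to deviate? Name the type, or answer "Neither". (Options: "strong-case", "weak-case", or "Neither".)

The expert witness pays 15; no expert pays 7.
strong-case: assigned the expert witness, nets 15 − 5 = 10; deviating to no expert nets 7.
weak-case: assigned no expert, nets 7; deviating to the expert witness nets 15 − 7 = 8.
The weak-case type gains 1 by deviating.

weak-case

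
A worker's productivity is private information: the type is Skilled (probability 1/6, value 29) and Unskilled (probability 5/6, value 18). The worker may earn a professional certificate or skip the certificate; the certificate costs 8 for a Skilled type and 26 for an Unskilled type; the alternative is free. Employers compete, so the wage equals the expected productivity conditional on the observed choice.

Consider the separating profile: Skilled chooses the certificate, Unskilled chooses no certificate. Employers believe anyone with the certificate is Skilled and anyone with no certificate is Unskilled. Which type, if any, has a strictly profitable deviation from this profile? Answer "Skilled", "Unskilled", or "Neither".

The certificate pays 29; no certificate pays 18.
Skilled: assigned the certificate, nets 29 − 8 = 21; deviating to no certificate nets 18.
Unskilled: assigned no certificate, nets 18; deviating to the certificate nets 29 − 26 = 3.
Both types strictly prefer their assigned action; no profitable deviation.

Neither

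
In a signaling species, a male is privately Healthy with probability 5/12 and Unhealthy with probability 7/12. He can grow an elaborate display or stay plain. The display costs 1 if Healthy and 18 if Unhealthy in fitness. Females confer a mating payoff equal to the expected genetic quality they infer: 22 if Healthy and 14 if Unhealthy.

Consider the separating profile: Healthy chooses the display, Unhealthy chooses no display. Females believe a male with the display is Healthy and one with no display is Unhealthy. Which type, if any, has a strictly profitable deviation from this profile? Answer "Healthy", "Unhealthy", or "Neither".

Neither

The display pays 22; no display pays 14.
Healthy: assigned the display, nets 22 − 1 = 21; deviating to no display nets 14.
Unhealthy: assigned no display, nets 14; deviating to the display nets 22 − 18 = 4.
Both types strictly prefer their assigned action; no profitable deviation.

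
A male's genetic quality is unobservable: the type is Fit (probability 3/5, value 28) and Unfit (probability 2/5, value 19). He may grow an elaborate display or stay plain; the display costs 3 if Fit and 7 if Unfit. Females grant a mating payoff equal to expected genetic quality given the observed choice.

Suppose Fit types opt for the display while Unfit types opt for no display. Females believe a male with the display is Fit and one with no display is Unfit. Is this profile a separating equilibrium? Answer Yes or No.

Under these beliefs, the display earns mating payoff 28 and no display earns mating payoff 19.
Fit: the display nets 28 − 3 = 25; no display nets 19. Fit prefers the display.
Unfit: the display nets 28 − 7 = 21; no display nets 19. Unfit would deviate to the display.
Unfit has a profitable deviation, so the profile is not an equilibrium.

No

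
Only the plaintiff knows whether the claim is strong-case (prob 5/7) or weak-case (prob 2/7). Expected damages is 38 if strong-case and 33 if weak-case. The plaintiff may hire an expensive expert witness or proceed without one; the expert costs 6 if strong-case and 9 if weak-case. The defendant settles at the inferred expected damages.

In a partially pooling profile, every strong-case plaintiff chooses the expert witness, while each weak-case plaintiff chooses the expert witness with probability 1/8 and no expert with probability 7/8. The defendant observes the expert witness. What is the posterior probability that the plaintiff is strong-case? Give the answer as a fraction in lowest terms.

20/21

P(the expert witness) = (5/7)·1 + (2/7)·(1/8) = 3/4.
By Bayes' rule, P(strong-case | the expert witness) = (5/7) / (3/4) = 20/21.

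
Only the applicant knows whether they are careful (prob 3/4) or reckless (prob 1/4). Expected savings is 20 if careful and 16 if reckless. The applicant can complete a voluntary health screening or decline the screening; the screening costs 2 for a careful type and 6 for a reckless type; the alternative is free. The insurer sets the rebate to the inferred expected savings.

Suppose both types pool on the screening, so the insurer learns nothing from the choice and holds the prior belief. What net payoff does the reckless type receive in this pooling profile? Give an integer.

Pooled rebate = 3/4·20 + 1/4·16 = 19.
reckless pays cost 6 for the screening, so net payoff = 19 − 6 = 13.

13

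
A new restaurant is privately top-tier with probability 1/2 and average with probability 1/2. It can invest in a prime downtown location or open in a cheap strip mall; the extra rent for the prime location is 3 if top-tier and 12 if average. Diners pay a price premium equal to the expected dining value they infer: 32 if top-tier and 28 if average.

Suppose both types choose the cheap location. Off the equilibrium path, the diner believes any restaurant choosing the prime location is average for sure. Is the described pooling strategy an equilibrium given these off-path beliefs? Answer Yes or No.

On path, the diner holds the prior and pays 1/2·32 + 1/2·28 = 30. Off path (the prime location), believing average, it pays 28.
top-tier: the cheap location nets 30; the prime location nets 28 − 3 = 25. top-tier stays.
average: the cheap location nets 30; the prime location nets 28 − 12 = 16. average stays.
No type deviates, so pooling is sustained.

Yes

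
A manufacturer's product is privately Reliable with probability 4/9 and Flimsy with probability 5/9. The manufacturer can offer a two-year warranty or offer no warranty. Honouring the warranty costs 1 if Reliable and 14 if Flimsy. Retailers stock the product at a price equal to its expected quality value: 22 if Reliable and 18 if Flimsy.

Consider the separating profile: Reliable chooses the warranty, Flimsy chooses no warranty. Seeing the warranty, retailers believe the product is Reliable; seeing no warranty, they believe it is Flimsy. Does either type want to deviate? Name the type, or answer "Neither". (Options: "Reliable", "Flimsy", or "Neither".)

Neither

The warranty pays 22; no warranty pays 18.
Reliable: assigned the warranty, nets 22 − 1 = 21; deviating to no warranty nets 18.
Flimsy: assigned no warranty, nets 18; deviating to the warranty nets 22 − 14 = 8.
Both types strictly prefer their assigned action; no profitable deviation.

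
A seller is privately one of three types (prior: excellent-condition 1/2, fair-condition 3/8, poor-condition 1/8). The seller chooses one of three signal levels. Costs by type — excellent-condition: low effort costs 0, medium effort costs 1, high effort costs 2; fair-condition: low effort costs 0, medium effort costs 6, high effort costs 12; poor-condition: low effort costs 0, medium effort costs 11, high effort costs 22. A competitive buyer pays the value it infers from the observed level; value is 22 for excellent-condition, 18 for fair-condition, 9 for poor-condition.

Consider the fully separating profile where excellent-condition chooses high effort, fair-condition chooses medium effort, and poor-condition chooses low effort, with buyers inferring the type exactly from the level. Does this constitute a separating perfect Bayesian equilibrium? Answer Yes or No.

Yes

Separating prices: high effort → 22, medium effort → 18, low effort → 9.
excellent-condition (assigned high effort): low effort: 9 − 0 = 9; medium effort: 18 − 1 = 17; high effort: 22 − 2 = 20. excellent-condition stays.
fair-condition (assigned medium effort): low effort: 9 − 0 = 9; medium effort: 18 − 6 = 12; high effort: 22 − 12 = 10. fair-condition stays.
poor-condition (assigned low effort): low effort: 9 − 0 = 9; medium effort: 18 − 11 = 7; high effort: 22 − 22 = 0. poor-condition stays.
Every type prefers its assigned level; separation holds.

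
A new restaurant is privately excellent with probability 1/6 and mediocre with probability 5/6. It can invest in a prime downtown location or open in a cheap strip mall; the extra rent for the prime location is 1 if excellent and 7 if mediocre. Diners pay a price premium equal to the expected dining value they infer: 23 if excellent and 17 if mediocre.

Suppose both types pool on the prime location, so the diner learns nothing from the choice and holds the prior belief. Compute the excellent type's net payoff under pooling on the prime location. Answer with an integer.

Pooled price premium = 1/6·23 + 5/6·17 = 18.
excellent pays cost 1 for the prime location, so net payoff = 18 − 1 = 17.

17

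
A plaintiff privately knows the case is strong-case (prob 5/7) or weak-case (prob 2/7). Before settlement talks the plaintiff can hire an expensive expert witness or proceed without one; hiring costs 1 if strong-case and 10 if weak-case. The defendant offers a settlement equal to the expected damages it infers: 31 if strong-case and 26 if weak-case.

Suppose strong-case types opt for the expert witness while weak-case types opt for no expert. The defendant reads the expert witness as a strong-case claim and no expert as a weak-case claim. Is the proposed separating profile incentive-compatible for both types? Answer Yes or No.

Yes

Under these beliefs, the expert witness earns settlement 31 and no expert earns settlement 26.
strong-case: the expert witness nets 31 − 1 = 30; no expert nets 26. strong-case prefers the expert witness.
weak-case: the expert witness nets 31 − 10 = 21; no expert nets 26. weak-case prefers no expert.
Neither type deviates, so the separating profile is an equilibrium.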